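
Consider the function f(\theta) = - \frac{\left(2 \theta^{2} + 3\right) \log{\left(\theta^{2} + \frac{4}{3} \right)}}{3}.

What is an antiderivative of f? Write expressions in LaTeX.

Recover f(\theta) by differentiating a candidate F(\theta); any mismatch rules it out.
Check: d/d\theta[- \frac{2 \theta^{3} \log{\left(\theta^{2} + \frac{4}{3} \right)}}{9} + \frac{4 \theta^{3}}{27} - \theta \log{\left(\theta^{2} + \frac{4}{3} \right)} + \frac{38 \theta}{27} - \frac{76 \sqrt{3} \operatorname{atan}{\left(\frac{\sqrt{3} \theta}{2} \right)}}{81}] = - \frac{2 \theta^{2} \log{\left(\theta^{2} + \frac{4}{3} \right)}}{3} - \log{\left(\theta^{2} + \frac{4}{3} \right)}, which equals f(\theta).

An antiderivative is F(\theta) = - \frac{2 \theta^{3} \log{\left(\theta^{2} + \frac{4}{3} \right)}}{9} + \frac{4 \theta^{3}}{27} - \theta \log{\left(\theta^{2} + \frac{4}{3} \right)} + \frac{38 \theta}{27} - \frac{76 \sqrt{3} \operatorname{atan}{\left(\frac{\sqrt{3} \theta}{2} \right)}}{81}.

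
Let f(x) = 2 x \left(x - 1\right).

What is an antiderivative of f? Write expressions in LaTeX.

Whatever form F(x) takes, F'(x) = f(x) is non-negotiable.
Check: d/dx[\frac{2 x^{3}}{3} - x^{2}] = 2 x^{2} - 2 x, which equals f(x).

An antiderivative is F(x) = \frac{2 x^{3}}{3} - x^{2}.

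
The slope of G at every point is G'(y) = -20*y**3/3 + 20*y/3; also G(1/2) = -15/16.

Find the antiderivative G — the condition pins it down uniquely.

G'(y) matches the chain-rule pattern g'(h)*h' with inner function h(y) = y**2 - 1; substituting u = h(y) collapses the integral.
A general antiderivative is -5*(y**2 - 1)**2/3 + C.
The condition gives C = -15/16 - (-15/16) = 0.
So G(y) = -5*y**4/3 + 10*y**2/3 - 5/3.
Check: d/dy[-5*y**4/3 + 10*y**2/3 - 5/3] = -20*y**3/3 + 20*y/3 = G'(y).

G(y) = -5*y**4/3 + 10*y**2/3 - 5/3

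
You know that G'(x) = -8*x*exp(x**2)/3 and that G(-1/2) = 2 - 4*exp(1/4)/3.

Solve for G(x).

G(x) = 2 - 4*exp(x**2)/3

The proposed G(x) is checked by its d/dx: the result must match the given G'(x).
A general antiderivative is -4*exp(x**2)/3 + C.
The condition gives C = 2 - 4*exp(1/4)/3 - (-4*exp(1/4)/3) = 2.
So G(x) = 2 - 4*exp(x**2)/3.
Check: d/dx[2 - 4*exp(x**2)/3] = -8*x*exp(x**2)/3 = G'(x).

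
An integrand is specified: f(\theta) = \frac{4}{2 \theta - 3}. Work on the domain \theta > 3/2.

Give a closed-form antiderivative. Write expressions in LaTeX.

Check any antiderivative F(\theta) by computing F'(\theta) and comparing it with f(\theta).
Check: d/d\theta[2 \log{\left(4 \theta - 6 \right)}] = \frac{4}{2 \theta - 3} = f(\theta).

An antiderivative is F(\theta) = 2 \log{\left(4 \theta - 6 \right)}.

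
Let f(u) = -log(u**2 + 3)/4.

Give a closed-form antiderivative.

Whatever form F(u) takes, F'(u) = f(u) is non-negotiable.
Check: d/du[-u*log(u**2 + 3)/4 + u/2 - sqrt(3)*atan(sqrt(3)*u/3)/2] = -log(u**2 + 3)/4 = f(u).

An antiderivative is F(u) = -u*log(u**2 + 3)/4 + u/2 - sqrt(3)*atan(sqrt(3)*u/3)/2.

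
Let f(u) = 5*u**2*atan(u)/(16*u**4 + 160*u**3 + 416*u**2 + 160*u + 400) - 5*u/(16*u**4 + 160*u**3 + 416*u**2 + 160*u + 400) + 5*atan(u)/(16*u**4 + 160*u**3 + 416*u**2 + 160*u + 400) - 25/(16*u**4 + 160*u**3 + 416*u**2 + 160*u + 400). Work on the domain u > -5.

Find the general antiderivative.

Recognize the product-rule pattern: f = v'r + vr' with v = -5/(16*(u + 5)), r = atan(u), so integration by parts undoes it.
Check: d/du[-5*atan(u)/(16*(u + 5))] = (5*u**2*atan(u) - 5*u + 5*atan(u) - 25)/(16*u**4 + 160*u**3 + 416*u**2 + 160*u + 400), which equals f(u).

F(u) = -5*atan(u)/(16*(u + 5)) + C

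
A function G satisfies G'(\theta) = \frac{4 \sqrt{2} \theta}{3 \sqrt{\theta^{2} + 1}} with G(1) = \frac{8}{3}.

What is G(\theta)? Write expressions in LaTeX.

G(\theta) = \frac{4 \sqrt{2 \theta^{2} + 2}}{3}

The substitution u = 2 \theta^{2} + 2 works: G'(\theta) is exactly (dG/du)*(du/d\theta) for that inner function.
A general antiderivative is \frac{4 \sqrt{2 \theta^{2} + 2}}{3} + C.
The condition gives C = \frac{8}{3} - (\frac{8}{3}) = 0.
So G(\theta) = \frac{4 \sqrt{2 \theta^{2} + 2}}{3}.
Check: d/d\theta[\frac{4 \sqrt{2 \theta^{2} + 2}}{3}] = \frac{4 \sqrt{2} \theta}{3 \sqrt{\theta^{2} + 1}} = G'(\theta).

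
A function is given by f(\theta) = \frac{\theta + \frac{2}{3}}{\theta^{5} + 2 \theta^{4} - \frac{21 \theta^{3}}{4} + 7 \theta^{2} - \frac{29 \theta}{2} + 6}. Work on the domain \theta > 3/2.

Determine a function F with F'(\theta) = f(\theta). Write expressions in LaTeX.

An antiderivative is F(\theta) = - \frac{2 \left(- 2106 \log{\left(\theta - \frac{3}{2} \right)} + 2618 \log{\left(\theta - \frac{1}{2} \right)} + 170 \log{\left(\theta + 4 \right)} - 341 \log{\left(\theta^{2} + 2 \right)} + 1265 \sqrt{2} \operatorname{atan}{\left(\frac{\sqrt{2} \theta}{2} \right)}\right)}{45441}.

Factor the denominator (3 \left(\theta + 4\right) \left(2 \theta - 3\right) \left(2 \theta - 1\right) \left(\theta^{2} + 2\right)) and decompose: f = \frac{4 \left(31 \theta - 115\right)}{4131 \left(\theta^{2} + 2\right)} - \frac{56}{243 \left(2 \theta - 1\right)} + \frac{104}{561 \left(2 \theta - 3\right)} - \frac{20}{2673 \left(\theta + 4\right)}; each piece integrates to a log, atan, or power term.
Check: d/d\theta[- \frac{2 \left(- 2106 \log{\left(\theta - \frac{3}{2} \right)} + 2618 \log{\left(\theta - \frac{1}{2} \right)} + 170 \log{\left(\theta + 4 \right)} - 341 \log{\left(\theta^{2} + 2 \right)} + 1265 \sqrt{2} \operatorname{atan}{\left(\frac{\sqrt{2} \theta}{2} \right)}\right)}{45441}] = \frac{12 \theta + 8}{12 \theta^{5} + 24 \theta^{4} - 63 \theta^{3} + 84 \theta^{2} - 174 \theta + 72}, which equals f(\theta).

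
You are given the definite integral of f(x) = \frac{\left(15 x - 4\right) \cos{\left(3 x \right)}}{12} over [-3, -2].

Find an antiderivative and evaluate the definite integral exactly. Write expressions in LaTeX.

A first test for any F(x): its x-derivative must equal f(x) identically.
F(x) = \frac{15 x \sin{\left(3 x \right)} - 4 \sin{\left(3 x \right)} + 5 \cos{\left(3 x \right)}}{36} is an antiderivative of f.
Check: d/dx[\frac{15 x \sin{\left(3 x \right)} - 4 \sin{\left(3 x \right)} + 5 \cos{\left(3 x \right)}}{36}] = \frac{5 x \cos{\left(3 x \right)}}{4} - \frac{\cos{\left(3 x \right)}}{3}, which equals f(x).
F(-2) = \frac{17 \sin{\left(6 \right)}}{18} + \frac{5 \cos{\left(6 \right)}}{36}; F(-3) = \frac{5 \cos{\left(9 \right)}}{36} + \frac{49 \sin{\left(9 \right)}}{36}.
Integral = F(-2) - F(-3) = - \frac{49 \sin{\left(9 \right)}}{36} + \frac{17 \sin{\left(6 \right)}}{18} - \frac{5 \cos{\left(9 \right)}}{36} + \frac{5 \cos{\left(6 \right)}}{36}.

Antiderivative: F(x) = \frac{15 x \sin{\left(3 x \right)} - 4 \sin{\left(3 x \right)} + 5 \cos{\left(3 x \right)}}{36}; value = - \frac{49 \sin{\left(9 \right)}}{36} + \frac{17 \sin{\left(6 \right)}}{18} - \frac{5 \cos{\left(9 \right)}}{36} + \frac{5 \cos{\left(6 \right)}}{36}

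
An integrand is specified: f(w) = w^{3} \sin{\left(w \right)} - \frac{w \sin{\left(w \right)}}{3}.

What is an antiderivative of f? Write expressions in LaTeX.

Integrate term by term and add the pieces.
Check: d/dw[- w^{3} \cos{\left(w \right)} + 3 w^{2} \sin{\left(w \right)} + \frac{19 w \cos{\left(w \right)}}{3} - \frac{19 \sin{\left(w \right)}}{3}] = w^{3} \sin{\left(w \right)} - \frac{w \sin{\left(w \right)}}{3} = f(w).

An antiderivative is F(w) = - w^{3} \cos{\left(w \right)} + 3 w^{2} \sin{\left(w \right)} + \frac{19 w \cos{\left(w \right)}}{3} - \frac{19 \sin{\left(w \right)}}{3}.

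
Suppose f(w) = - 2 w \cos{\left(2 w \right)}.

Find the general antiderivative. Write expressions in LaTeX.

Since d/dw undoes antidifferentiation here, F'(w) = f(w) is required of F(w).
Check: d/dw[\frac{- 2 w \sin{\left(2 w \right)} - \cos{\left(2 w \right)}}{2}] = - 2 w \cos{\left(2 w \right)} = f(w).

F(w) = \frac{- 2 w \sin{\left(2 w \right)} - \cos{\left(2 w \right)}}{2} + C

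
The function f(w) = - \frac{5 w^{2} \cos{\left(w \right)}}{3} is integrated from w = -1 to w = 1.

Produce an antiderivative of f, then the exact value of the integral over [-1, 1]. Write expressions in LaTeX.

Antiderivative: F(w) = - \frac{5 w^{2} \sin{\left(w \right)}}{3} - \frac{10 w \cos{\left(w \right)}}{3} + \frac{10 \sin{\left(w \right)}}{3}; value = - \frac{20 \cos{\left(1 \right)}}{3} + \frac{10 \sin{\left(1 \right)}}{3}

A first test for any F(w): its w-derivative must equal f(w) identically.
F(w) = - \frac{5 w^{2} \sin{\left(w \right)}}{3} - \frac{10 w \cos{\left(w \right)}}{3} + \frac{10 \sin{\left(w \right)}}{3} is an antiderivative of f.
Check: d/dw[- \frac{5 w^{2} \sin{\left(w \right)}}{3} - \frac{10 w \cos{\left(w \right)}}{3} + \frac{10 \sin{\left(w \right)}}{3}] = - \frac{5 w^{2} \cos{\left(w \right)}}{3} = f(w).
F(1) = - \frac{10 \cos{\left(1 \right)}}{3} + \frac{5 \sin{\left(1 \right)}}{3}; F(-1) = - \frac{5 \sin{\left(1 \right)}}{3} + \frac{10 \cos{\left(1 \right)}}{3}.
Integral = F(1) - F(-1) = - \frac{20 \cos{\left(1 \right)}}{3} + \frac{10 \sin{\left(1 \right)}}{3}.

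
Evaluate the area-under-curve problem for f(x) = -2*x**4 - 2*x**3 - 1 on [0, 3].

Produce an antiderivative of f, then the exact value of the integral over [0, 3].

Integrate term by term and add the pieces.
F(x) = -2*x**5/5 - x**4/2 - x is an antiderivative of f.
Check: d/dx[-2*x**5/5 - x**4/2 - x] = -2*x**4 - 2*x**3 - 1 = f(x).
F(3) = -1407/10; F(0) = 0.
Integral = F(3) - F(0) = -1407/10.

Antiderivative: F(x) = -2*x**5/5 - x**4/2 - x; value = -1407/10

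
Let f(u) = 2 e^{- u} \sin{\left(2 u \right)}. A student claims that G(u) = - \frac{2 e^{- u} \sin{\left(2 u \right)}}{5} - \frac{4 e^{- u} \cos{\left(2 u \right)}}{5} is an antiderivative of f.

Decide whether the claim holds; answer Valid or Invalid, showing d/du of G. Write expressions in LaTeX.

Valid - the claim checks out under differentiation.

d/du[G] = 2 e^{- u} \sin{\left(2 u \right)}
This equals f(u) exactly, so the claim holds.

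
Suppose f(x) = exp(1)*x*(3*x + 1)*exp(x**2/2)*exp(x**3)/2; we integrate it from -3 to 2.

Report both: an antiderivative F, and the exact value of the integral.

The substitution u = x**3 + x**2/2 + 1 works: f is exactly (dF/du)*(du/dx) for that inner function.
F(x) = exp(1)*exp(x**2/2)*exp(x**3)/2 is an antiderivative of f.
Check: d/dx[exp(1)*exp(x**2/2)*exp(x**3)/2] = 3*exp(1)*x**2*exp(x**2/2)*exp(x**3)/2 + exp(1)*x*exp(x**2/2)*exp(x**3)/2, which equals f(x).
F(2) = exp(11)/2; F(-3) = exp(-43/2)/2.
Integral = F(2) - F(-3) = -exp(-43/2)/2 + exp(11)/2.

Antiderivative: F(x) = exp(1)*exp(x**2/2)*exp(x**3)/2; value = -exp(-43/2)/2 + exp(11)/2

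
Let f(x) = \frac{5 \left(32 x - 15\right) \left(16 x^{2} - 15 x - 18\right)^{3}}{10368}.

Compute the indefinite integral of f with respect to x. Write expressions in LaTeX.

f matches the chain-rule pattern g'(h)*h' with inner function h(x) = - \frac{4 x^{2}}{3} + \frac{5 x}{4} + \frac{3}{2}; substituting u = h(x) collapses the integral.
Check: d/dx[\frac{640 x^{8}}{81} - \frac{800 x^{7}}{27} + \frac{55 x^{6}}{9} + \frac{1775 x^{5}}{24} - \frac{14155 x^{4}}{512} - \frac{5325 x^{3}}{64} + \frac{495 x^{2}}{64} + \frac{675 x}{16}] = \frac{5120 x^{7}}{81} - \frac{5600 x^{6}}{27} + \frac{110 x^{5}}{3} + \frac{8875 x^{4}}{24} - \frac{14155 x^{3}}{128} - \frac{15975 x^{2}}{64} + \frac{495 x}{32} + \frac{675}{16}, which equals f(x).

F(x) = \frac{640 x^{8}}{81} - \frac{800 x^{7}}{27} + \frac{55 x^{6}}{9} + \frac{1775 x^{5}}{24} - \frac{14155 x^{4}}{512} - \frac{5325 x^{3}}{64} + \frac{495 x^{2}}{64} + \frac{675 x}{16} + C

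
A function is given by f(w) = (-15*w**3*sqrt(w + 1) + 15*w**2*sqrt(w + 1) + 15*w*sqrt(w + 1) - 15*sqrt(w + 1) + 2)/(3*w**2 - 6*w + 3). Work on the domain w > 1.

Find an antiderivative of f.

An antiderivative is F(w) = 2*(-3*(w - 1)*(w + 1)**(5/2) - 1)/(3*(w - 1)).

A candidate is checked by its d/dw: the result must match f(w).
Check: d/dw[2*(-3*(w - 1)*(w + 1)**(5/2) - 1)/(3*(w - 1))] = (-15*w**3*sqrt(w + 1) + 15*w**2*sqrt(w + 1) + 15*w*sqrt(w + 1) - 15*sqrt(w + 1) + 2)/(3*w**2 - 6*w + 3) = f(w).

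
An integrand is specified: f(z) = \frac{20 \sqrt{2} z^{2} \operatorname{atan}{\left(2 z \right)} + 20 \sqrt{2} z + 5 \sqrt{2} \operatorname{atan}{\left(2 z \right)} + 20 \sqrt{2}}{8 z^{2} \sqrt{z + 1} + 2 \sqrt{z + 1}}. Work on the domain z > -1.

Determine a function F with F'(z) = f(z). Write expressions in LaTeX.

f has the shape u'v + uv' for u = 5 \sqrt{2 z + 2} and v = \operatorname{atan}{\left(2 z \right)} — it is the derivative of the product u*v.
Check: d/dz[5 \sqrt{2 z + 2} \operatorname{atan}{\left(2 z \right)}] = \frac{20 \sqrt{2} z^{2} \operatorname{atan}{\left(2 z \right)} + 20 \sqrt{2} z + 5 \sqrt{2} \operatorname{atan}{\left(2 z \right)} + 20 \sqrt{2}}{8 z^{2} \sqrt{z + 1} + 2 \sqrt{z + 1}} = f(z).

An antiderivative is F(z) = 5 \sqrt{2 z + 2} \operatorname{atan}{\left(2 z \right)}.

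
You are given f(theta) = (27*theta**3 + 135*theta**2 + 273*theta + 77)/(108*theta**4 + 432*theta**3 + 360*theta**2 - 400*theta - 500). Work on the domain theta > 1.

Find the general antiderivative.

A first test for any F(theta): its theta-derivative must equal f(theta) identically.
Check: d/dtheta[(9*theta**2*log(2*theta - 2) + 30*theta*log(2*theta - 2) + 25*log(2*theta - 2) - 8)/(4*(3*theta + 5)**2)] = (27*theta**3 + 135*theta**2 + 273*theta + 77)/(108*theta**4 + 432*theta**3 + 360*theta**2 - 400*theta - 500) = f(theta).

F(theta) = (9*theta**2*log(2*theta - 2) + 30*theta*log(2*theta - 2) + 25*log(2*theta - 2) - 8)/(4*(3*theta + 5)**2) + C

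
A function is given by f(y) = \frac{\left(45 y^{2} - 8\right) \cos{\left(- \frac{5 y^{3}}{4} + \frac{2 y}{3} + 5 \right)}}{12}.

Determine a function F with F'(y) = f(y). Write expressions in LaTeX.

An antiderivative is F(y) = - \sin{\left(- \frac{5 y^{3}}{4} + \frac{2 y}{3} + 5 \right)}.

The substitution u = - \frac{5 y^{3}}{4} + \frac{2 y}{3} + 5 works: f is exactly (dF/du)*(du/dy) for that inner function.
Check: d/dy[- \sin{\left(- \frac{5 y^{3}}{4} + \frac{2 y}{3} + 5 \right)}] = \frac{15 y^{2} \cos{\left(- \frac{5 y^{3}}{4} + \frac{2 y}{3} + 5 \right)}}{4} - \frac{2 \cos{\left(- \frac{5 y^{3}}{4} + \frac{2 y}{3} + 5 \right)}}{3}, which equals f(y).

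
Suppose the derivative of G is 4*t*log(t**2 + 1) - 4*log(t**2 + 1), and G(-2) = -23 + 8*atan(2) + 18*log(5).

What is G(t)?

G(t) = 2*t**2*log(t**2 + 1) - 2*t**2 - 4*t*log(t**2 + 1) + 8*t + 2*log(t**2 + 1) - 8*atan(t) + 1

Integrate term by term and add the pieces.
A general antiderivative is -2*t**2 + 8*t + (2*t**2 - 4*t)*log(t**2 + 1) + 2*log(t**2 + 1) - 8*atan(t) + C.
The condition gives C = -23 + 8*atan(2) + 18*log(5) - (-24 + 8*atan(2) + 18*log(5)) = 1.
So G(t) = 2*t**2*log(t**2 + 1) - 2*t**2 - 4*t*log(t**2 + 1) + 8*t + 2*log(t**2 + 1) - 8*atan(t) + 1.
Check: d/dt[2*t**2*log(t**2 + 1) - 2*t**2 - 4*t*log(t**2 + 1) + 8*t + 2*log(t**2 + 1) - 8*atan(t) + 1] = 4*t*log(t**2 + 1) - 4*log(t**2 + 1) = G'(t).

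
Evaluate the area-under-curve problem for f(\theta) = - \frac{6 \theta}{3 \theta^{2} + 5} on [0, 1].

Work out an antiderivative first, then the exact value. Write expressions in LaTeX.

The substitution u = \frac{3 \theta^{2}}{2} + \frac{5}{2} works: f is exactly (dF/du)*(du/d\theta) for that inner function.
F(\theta) = - \log{\left(3 \theta^{2} + 5 \right)} is an antiderivative of f.
Check: d/d\theta[- \log{\left(3 \theta^{2} + 5 \right)}] = - \frac{6 \theta}{3 \theta^{2} + 5} = f(\theta).
F(1) = - \log{\left(8 \right)}; F(0) = - \log{\left(5 \right)}.
Integral = F(1) - F(0) = - \log{\left(4 \right)} + \log{\left(\frac{5}{2} \right)}.

Antiderivative: F(\theta) = - \log{\left(3 \theta^{2} + 5 \right)}; value = - \log{\left(4 \right)} + \log{\left(\frac{5}{2} \right)}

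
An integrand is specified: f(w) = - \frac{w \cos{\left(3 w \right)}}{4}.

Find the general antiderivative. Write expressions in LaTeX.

Whatever form F(w) takes, F'(w) = f(w) is non-negotiable.
Check: d/dw[\frac{- 3 w \sin{\left(3 w \right)} - \cos{\left(3 w \right)}}{36}] = - \frac{w \cos{\left(3 w \right)}}{4} = f(w).

F(w) = \frac{- 3 w \sin{\left(3 w \right)} - \cos{\left(3 w \right)}}{36} + C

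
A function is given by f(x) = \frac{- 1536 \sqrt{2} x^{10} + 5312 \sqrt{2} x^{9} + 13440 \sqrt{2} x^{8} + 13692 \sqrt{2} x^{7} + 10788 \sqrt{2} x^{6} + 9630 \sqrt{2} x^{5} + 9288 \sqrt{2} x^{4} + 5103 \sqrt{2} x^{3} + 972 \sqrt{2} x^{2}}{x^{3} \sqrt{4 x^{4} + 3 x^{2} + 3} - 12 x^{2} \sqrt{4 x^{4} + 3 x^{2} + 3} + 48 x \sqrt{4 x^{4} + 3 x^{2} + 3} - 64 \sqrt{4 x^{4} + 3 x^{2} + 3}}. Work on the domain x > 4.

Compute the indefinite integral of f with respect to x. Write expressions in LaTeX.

Differentiate the proposed F(x) back; it has to land on f(x) exactly.
Check: d/dx[- \frac{\sqrt{2} x^{3} \left(4 x + 3\right)^{3} \sqrt{4 x^{4} + 3 x^{2} + 3}}{\left(x - 4\right)^{2}}] = \frac{- 1536 \sqrt{2} x^{10} + 5312 \sqrt{2} x^{9} + 13440 \sqrt{2} x^{8} + 13692 \sqrt{2} x^{7} + 10788 \sqrt{2} x^{6} + 9630 \sqrt{2} x^{5} + 9288 \sqrt{2} x^{4} + 5103 \sqrt{2} x^{3} + 972 \sqrt{2} x^{2}}{x^{3} \sqrt{4 x^{4} + 3 x^{2} + 3} - 12 x^{2} \sqrt{4 x^{4} + 3 x^{2} + 3} + 48 x \sqrt{4 x^{4} + 3 x^{2} + 3} - 64 \sqrt{4 x^{4} + 3 x^{2} + 3}} = f(x).

F(x) = - \frac{\sqrt{2} x^{3} \left(4 x + 3\right)^{3} \sqrt{4 x^{4} + 3 x^{2} + 3}}{\left(x - 4\right)^{2}} + C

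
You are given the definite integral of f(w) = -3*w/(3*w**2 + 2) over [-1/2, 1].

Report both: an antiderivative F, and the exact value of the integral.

The substitution u = w**2/2 + 1/3 works: f is exactly (dF/du)*(du/dw) for that inner function.
F(w) = -log(w**2/2 + 1/3)/2 is an antiderivative of f.
Check: d/dw[-log(w**2/2 + 1/3)/2] = -3*w/(3*w**2 + 2) = f(w).
F(1) = -log(5/6)/2; F(-1/2) = -log(11/24)/2.
Integral = F(1) - F(-1/2) = log(11/24)/2 - log(5/6)/2.

Antiderivative: F(w) = -log(w**2/2 + 1/3)/2; value = log(11/24)/2 - log(5/6)/2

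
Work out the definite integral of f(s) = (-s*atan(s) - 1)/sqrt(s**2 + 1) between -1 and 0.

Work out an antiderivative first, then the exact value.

Antiderivative: F(s) = -sqrt(s**2 + 1)*atan(s); value = -sqrt(2)*pi/4

f has the shape u'v + uv' for u = -sqrt(s**2 + 1) and v = atan(s) — it is the derivative of the product u*v.
F(s) = -sqrt(s**2 + 1)*atan(s) is an antiderivative of f.
Check: d/ds[-sqrt(s**2 + 1)*atan(s)] = (-s*atan(s) - 1)/sqrt(s**2 + 1) = f(s).
F(0) = 0; F(-1) = sqrt(2)*pi/4.
Integral = F(0) - F(-1) = -sqrt(2)*pi/4.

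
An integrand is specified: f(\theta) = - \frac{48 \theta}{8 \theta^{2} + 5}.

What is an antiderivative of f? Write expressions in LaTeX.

The substitution u = 4 \theta^{2} + \frac{5}{2} works: f is exactly (dF/du)*(du/d\theta) for that inner function.
Check: d/d\theta[- 3 \log{\left(4 \theta^{2} + \frac{5}{2} \right)}] = - \frac{48 \theta}{8 \theta^{2} + 5} = f(\theta).

An antiderivative is F(\theta) = - 3 \log{\left(4 \theta^{2} + \frac{5}{2} \right)}.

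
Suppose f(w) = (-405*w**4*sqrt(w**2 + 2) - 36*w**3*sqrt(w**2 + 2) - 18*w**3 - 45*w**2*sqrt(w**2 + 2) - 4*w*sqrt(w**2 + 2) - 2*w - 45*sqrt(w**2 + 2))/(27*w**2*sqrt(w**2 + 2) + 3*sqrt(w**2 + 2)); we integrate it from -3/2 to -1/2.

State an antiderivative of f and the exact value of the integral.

Antiderivative: F(w) = (-30*w**3 - 4*w**2 - 4*sqrt(w**2 + 2) - 30*atan(3*w) - 9)/6; value = -191/12 - 5*atan(9/2) + sqrt(17)/3 + 5*atan(3/2)

A first test for any F(w): its w-derivative must equal f(w) identically.
F(w) = (-30*w**3 - 4*w**2 - 4*sqrt(w**2 + 2) - 30*atan(3*w) - 9)/6 is an antiderivative of f.
Check: d/dw[(-30*w**3 - 4*w**2 - 4*sqrt(w**2 + 2) - 30*atan(3*w) - 9)/6] = (-405*w**4*sqrt(w**2 + 2) - 36*w**3*sqrt(w**2 + 2) - 18*w**3 - 45*w**2*sqrt(w**2 + 2) - 4*w*sqrt(w**2 + 2) - 2*w - 45*sqrt(w**2 + 2))/(27*w**2*sqrt(w**2 + 2) + 3*sqrt(w**2 + 2)) = f(w).
F(-1/2) = -49/24 + 5*atan(3/2); F(-3/2) = -sqrt(17)/3 + 5*atan(9/2) + 111/8.
Integral = F(-1/2) - F(-3/2) = -191/12 - 5*atan(9/2) + sqrt(17)/3 + 5*atan(3/2).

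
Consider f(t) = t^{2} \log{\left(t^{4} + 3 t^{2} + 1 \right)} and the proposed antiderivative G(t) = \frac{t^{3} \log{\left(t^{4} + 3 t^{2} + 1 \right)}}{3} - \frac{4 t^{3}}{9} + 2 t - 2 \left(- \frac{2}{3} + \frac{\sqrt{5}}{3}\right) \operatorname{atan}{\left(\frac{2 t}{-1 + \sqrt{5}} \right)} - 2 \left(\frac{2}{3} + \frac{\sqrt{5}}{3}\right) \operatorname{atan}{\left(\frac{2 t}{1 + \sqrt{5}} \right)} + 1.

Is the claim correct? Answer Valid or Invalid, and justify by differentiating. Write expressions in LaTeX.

Valid: G'(t) = f(t).

d/dt[G] = t^{2} \log{\left(t^{4} + 3 t^{2} + 1 \right)}
This equals f(t) exactly, so the claim holds.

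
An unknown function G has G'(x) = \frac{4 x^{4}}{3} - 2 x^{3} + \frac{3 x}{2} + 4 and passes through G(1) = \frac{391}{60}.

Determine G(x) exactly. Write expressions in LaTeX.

Integrate term by term and add the pieces.
A general antiderivative is \frac{4 x^{5}}{15} - \frac{x^{4}}{2} + \frac{3 x^{2}}{4} + 4 x + C.
The condition gives C = \frac{391}{60} - (\frac{271}{60}) = 2.
So G(x) = \frac{16 x^{5} - 30 x^{4} + 45 x^{2} + 240 x + 120}{60}.
Check: d/dx[\frac{16 x^{5} - 30 x^{4} + 45 x^{2} + 240 x + 120}{60}] = \frac{4 x^{4}}{3} - 2 x^{3} + \frac{3 x}{2} + 4 = G'(x).

G(x) = \frac{16 x^{5} - 30 x^{4} + 45 x^{2} + 240 x + 120}{60}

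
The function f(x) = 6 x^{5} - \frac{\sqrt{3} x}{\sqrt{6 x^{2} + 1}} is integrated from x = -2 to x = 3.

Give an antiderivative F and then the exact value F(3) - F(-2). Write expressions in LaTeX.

Integrate term by term and add the pieces.
F(x) = \frac{6 x^{6} - \sqrt{3} \sqrt{6 x^{2} + 1}}{6} is an antiderivative of f.
Check: d/dx[\frac{6 x^{6} - \sqrt{3} \sqrt{6 x^{2} + 1}}{6}] = \frac{6 x^{5} \sqrt{6 x^{2} + 1} - \sqrt{3} x}{\sqrt{6 x^{2} + 1}}, which equals f(x).
F(3) = 729 - \frac{\sqrt{165}}{6}; F(-2) = 64 - \frac{5 \sqrt{3}}{6}.
Integral = F(3) - F(-2) = - \frac{\sqrt{165}}{6} + \frac{5 \sqrt{3}}{6} + 665.

Antiderivative: F(x) = \frac{6 x^{6} - \sqrt{3} \sqrt{6 x^{2} + 1}}{6}; value = - \frac{\sqrt{165}}{6} + \frac{5 \sqrt{3}}{6} + 665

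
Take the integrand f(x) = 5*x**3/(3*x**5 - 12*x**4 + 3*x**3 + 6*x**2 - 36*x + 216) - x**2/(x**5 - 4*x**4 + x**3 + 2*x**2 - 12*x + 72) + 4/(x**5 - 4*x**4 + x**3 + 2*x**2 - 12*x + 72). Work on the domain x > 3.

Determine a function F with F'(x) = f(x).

The denominator factors as 3*(x - 3)**2*(x + 2)*(x**2 + 4); partial fractions split f into directly integrable pieces: -4*(16*x - 43)/(507*(x**2 + 4)) - 1/(15*(x + 2)) + 163/(845*(x - 3)) + 8/(13*(x - 3)**2).
Check: d/dx[(489*x*log(x - 3) - 169*x*log(x + 2) - 160*x*log(x**2 + 4) + 430*x*atan(x/2) - 1467*log(x - 3) + 507*log(x + 2) + 480*log(x**2 + 4) - 1290*atan(x/2) - 1560)/(2535*(x - 3))] = (5*x**3 - 3*x**2 + 12)/(3*x**5 - 12*x**4 + 3*x**3 + 6*x**2 - 36*x + 216), which equals f(x).

An antiderivative is F(x) = (489*x*log(x - 3) - 169*x*log(x + 2) - 160*x*log(x**2 + 4) + 430*x*atan(x/2) - 1467*log(x - 3) + 507*log(x + 2) + 480*log(x**2 + 4) - 1290*atan(x/2) - 1560)/(2535*(x - 3)).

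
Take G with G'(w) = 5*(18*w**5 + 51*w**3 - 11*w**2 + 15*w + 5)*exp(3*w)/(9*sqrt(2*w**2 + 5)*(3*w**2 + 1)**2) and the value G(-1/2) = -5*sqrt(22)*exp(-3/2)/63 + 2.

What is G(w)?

The proposed G(w) is checked by its d/dw: the result must match the given G'(w).
A general antiderivative is 5*w*sqrt(2*w**2 + 5)*exp(3*w)/(18*(3*w**2/2 + 1/2)) + C.
The condition gives C = -5*sqrt(22)*exp(-3/2)/63 + 2 - (-5*sqrt(22)*exp(-3/2)/63) = 2.
So G(w) = (54*w**2 + 5*w*sqrt(2*w**2 + 5)*exp(3*w) + 18)/(27*w**2 + 9).
Check: d/dw[(54*w**2 + 5*w*sqrt(2*w**2 + 5)*exp(3*w) + 18)/(27*w**2 + 9)] = (90*w**5*exp(3*w) + 255*w**3*exp(3*w) - 55*w**2*exp(3*w) + 75*w*exp(3*w) + 25*exp(3*w))/(81*w**4*sqrt(2*w**2 + 5) + 54*w**2*sqrt(2*w**2 + 5) + 9*sqrt(2*w**2 + 5)), which equals G'(w).

G(w) = (54*w**2 + 5*w*sqrt(2*w**2 + 5)*exp(3*w) + 18)/(27*w**2 + 9)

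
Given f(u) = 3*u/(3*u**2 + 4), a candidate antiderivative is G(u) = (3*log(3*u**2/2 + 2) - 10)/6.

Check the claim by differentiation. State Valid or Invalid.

Valid: G'(u) = f(u).

d/du[G] = 3*u/(3*u**2 + 4)
This equals f(u) exactly, so the claim holds.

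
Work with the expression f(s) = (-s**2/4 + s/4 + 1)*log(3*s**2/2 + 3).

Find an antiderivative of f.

Differentiate the proposed F(s) back; it has to land on f(s) exactly.
Check: d/ds[-(6*s**3*log(3*s**2/2 + 3) - 4*s**3 - 9*s**2*log(3*s**2/2 + 3) + 9*s**2 - 72*s*log(3*s**2/2 + 3) + 168*s - 18*log(s**2 + 2) - 168*sqrt(2)*atan(sqrt(2)*s/2))/72] = -s**2*log(s**2/2 + 1)/4 - s**2*log(3)/4 + s*log(s**2/2 + 1)/4 + s*log(3)/4 + log(s**2/2 + 1) + log(3), which equals f(s).

An antiderivative is F(s) = -(6*s**3*log(3*s**2/2 + 3) - 4*s**3 - 9*s**2*log(3*s**2/2 + 3) + 9*s**2 - 72*s*log(3*s**2/2 + 3) + 168*s - 18*log(s**2 + 2) - 168*sqrt(2)*atan(sqrt(2)*s/2))/72.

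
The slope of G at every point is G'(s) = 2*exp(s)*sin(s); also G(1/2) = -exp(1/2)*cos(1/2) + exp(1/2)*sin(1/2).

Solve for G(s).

G(s) = -(-sin(s) + cos(s))*exp(s)

Recover the given G'(s) by differentiating a candidate G(s); any mismatch rules it out.
A general antiderivative is exp(s)*sin(s) - exp(s)*cos(s) + C.
The condition gives C = -exp(1/2)*cos(1/2) + exp(1/2)*sin(1/2) - (-exp(1/2)*cos(1/2) + exp(1/2)*sin(1/2)) = 0.
So G(s) = -(-sin(s) + cos(s))*exp(s).
Check: d/ds[-(-sin(s) + cos(s))*exp(s)] = 2*exp(s)*sin(s) = G'(s).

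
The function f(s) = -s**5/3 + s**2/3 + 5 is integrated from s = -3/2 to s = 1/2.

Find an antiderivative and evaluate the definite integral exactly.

Antiderivative: F(s) = -s**6/18 + s**3/9 + 5*s; value = 529/48

Integrate term by term and add the pieces.
F(s) = -s**6/18 + s**3/9 + 5*s is an antiderivative of f.
Check: d/ds[-s**6/18 + s**3/9 + 5*s] = -s**5/3 + s**2/3 + 5 = f(s).
F(1/2) = 965/384; F(-3/2) = -1089/128.
Integral = F(1/2) - F(-3/2) = 529/48.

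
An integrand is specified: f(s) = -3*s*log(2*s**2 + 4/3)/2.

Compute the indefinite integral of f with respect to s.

F(s) = -3*s**2*log(2*s**2 + 4/3)/4 + 3*s**2/4 - log(3*s**2 + 2)/2 + C

Differentiate the proposed F(s) back; it has to land on f(s) exactly.
Check: d/ds[-3*s**2*log(2*s**2 + 4/3)/4 + 3*s**2/4 - log(3*s**2 + 2)/2] = -3*s*log(s**2 + 2/3)/2 - 3*s*log(2)/2, which equals f(s).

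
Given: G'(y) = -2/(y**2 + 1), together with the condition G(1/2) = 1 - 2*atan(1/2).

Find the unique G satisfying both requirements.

G(y) = 1 - 2*atan(y)

A first test for any G(y): its y-derivative must equal the given G'(y).
A general antiderivative is -2*atan(y) + C.
The condition gives C = 1 - 2*atan(1/2) - (-2*atan(1/2)) = 1.
So G(y) = 1 - 2*atan(y).
Check: d/dy[1 - 2*atan(y)] = -2/(y**2 + 1) = G'(y).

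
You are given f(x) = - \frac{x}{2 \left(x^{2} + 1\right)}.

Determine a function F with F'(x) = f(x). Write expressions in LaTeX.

The substitution u = 2 x^{2} + 2 works: f is exactly (dF/du)*(du/dx) for that inner function.
Check: d/dx[- \frac{\log{\left(2 x^{2} + 2 \right)}}{4}] = - \frac{x}{2 x^{2} + 2}, which equals f(x).

An antiderivative is F(x) = - \frac{\log{\left(2 x^{2} + 2 \right)}}{4}.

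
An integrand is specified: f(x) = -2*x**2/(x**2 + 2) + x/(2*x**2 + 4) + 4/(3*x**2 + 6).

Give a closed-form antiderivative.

The integrand splits into summands that can be handled one at a time.
Check: d/dx[-(24*x - 3*log(x**2 + 2) - 32*sqrt(2)*atan(sqrt(2)*x/2))/12] = (-12*x**2 + 3*x + 8)/(6*x**2 + 12), which equals f(x).

An antiderivative is F(x) = -(24*x - 3*log(x**2 + 2) - 32*sqrt(2)*atan(sqrt(2)*x/2))/12.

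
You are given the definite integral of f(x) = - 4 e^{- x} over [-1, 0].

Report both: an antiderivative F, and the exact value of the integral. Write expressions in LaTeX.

Antiderivative: F(x) = 4 e^{- x}; value = 4 - 4 e

Since d/dx undoes antidifferentiation here, F'(x) = f(x) is required of F(x).
F(x) = 4 e^{- x} is an antiderivative of f.
Check: d/dx[4 e^{- x}] = - 4 e^{- x} = f(x).
F(0) = 4; F(-1) = 4 e.
Integral = F(0) - F(-1) = 4 - 4 e.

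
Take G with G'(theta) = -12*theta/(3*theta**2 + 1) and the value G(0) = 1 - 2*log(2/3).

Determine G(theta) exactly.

G(theta) = 1 - 2*log(2*theta**2 + 2/3)

The substitution u = 2*theta**2 + 2/3 works: G'(theta) is exactly (dG/du)*(du/dtheta) for that inner function.
A general antiderivative is -2*log(2*theta**2 + 2/3) + C.
The condition gives C = 1 - 2*log(2/3) - (-2*log(2/3)) = 1.
So G(theta) = 1 - 2*log(2*theta**2 + 2/3).
Check: d/dtheta[1 - 2*log(2*theta**2 + 2/3)] = -12*theta/(3*theta**2 + 1) = G'(theta).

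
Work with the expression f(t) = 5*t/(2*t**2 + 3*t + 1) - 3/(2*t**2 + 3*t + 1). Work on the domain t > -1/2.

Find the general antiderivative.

Factor the denominator ((t + 1)*(2*t + 1)) and decompose: f = -11/(2*t + 1) + 8/(t + 1); each piece integrates to a log, atan, or power term.
Check: d/dt[-11*log(t + 1/2)/2 + 8*log(t + 1)] = (5*t - 3)/(2*t**2 + 3*t + 1), which equals f(t).

F(t) = -11*log(t + 1/2)/2 + 8*log(t + 1) + C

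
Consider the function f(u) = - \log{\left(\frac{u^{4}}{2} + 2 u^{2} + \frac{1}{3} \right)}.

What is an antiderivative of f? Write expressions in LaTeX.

Since d/du undoes antidifferentiation here, F'(u) = f(u) is required of F(u).
Check: d/du[- u \log{\left(\frac{u^{4}}{2} + 2 u^{2} + \frac{1}{3} \right)} + 4 u - 2 \sqrt{2 - \frac{\sqrt{30}}{3}} \operatorname{atan}{\left(\frac{\sqrt{3} u}{\sqrt{6 - \sqrt{30}}} \right)} - 2 \sqrt{\frac{\sqrt{30}}{3} + 2} \operatorname{atan}{\left(\frac{\sqrt{3} u}{\sqrt{\sqrt{30} + 6}} \right)}] = - \log{\left(\frac{u^{4}}{2} + 2 u^{2} + \frac{1}{3} \right)} = f(u).

An antiderivative is F(u) = - u \log{\left(\frac{u^{4}}{2} + 2 u^{2} + \frac{1}{3} \right)} + 4 u - 2 \sqrt{2 - \frac{\sqrt{30}}{3}} \operatorname{atan}{\left(\frac{\sqrt{3} u}{\sqrt{6 - \sqrt{30}}} \right)} - 2 \sqrt{\frac{\sqrt{30}}{3} + 2} \operatorname{atan}{\left(\frac{\sqrt{3} u}{\sqrt{\sqrt{30} + 6}} \right)}.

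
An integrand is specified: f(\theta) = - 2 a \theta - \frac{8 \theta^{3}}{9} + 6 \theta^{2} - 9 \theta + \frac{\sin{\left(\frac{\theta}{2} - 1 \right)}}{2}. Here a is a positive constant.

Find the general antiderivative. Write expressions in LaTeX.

The integrand splits into summands that can be handled one at a time.
Check: d/d\theta[- \frac{18 a \theta^{2} + 4 \theta^{4} - 36 \theta^{3} + 81 \theta^{2} + 18 \cos{\left(\frac{\theta}{2} - 1 \right)}}{18}] = - 2 a \theta - \frac{8 \theta^{3}}{9} + 6 \theta^{2} - 9 \theta + \frac{\sin{\left(\frac{\theta}{2} - 1 \right)}}{2} = f(\theta).

F(\theta) = - \frac{18 a \theta^{2} + 4 \theta^{4} - 36 \theta^{3} + 81 \theta^{2} + 18 \cos{\left(\frac{\theta}{2} - 1 \right)}}{18} + C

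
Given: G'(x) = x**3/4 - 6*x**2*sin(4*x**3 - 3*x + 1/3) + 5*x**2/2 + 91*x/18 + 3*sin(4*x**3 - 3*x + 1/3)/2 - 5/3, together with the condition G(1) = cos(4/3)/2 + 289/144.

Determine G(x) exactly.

Integrate term by term and add the pieces.
A general antiderivative is (x**2/4 + 5*x/3 - 1/2)**2 + cos(4*x**3 - 3*x + 1/3)/2 + C.
The condition gives C = cos(4/3)/2 + 289/144 - (cos(4/3)/2 + 289/144) = 0.
So G(x) = (9*x**4 + 120*x**3 + 364*x**2 - 240*x + 72*cos(4*x**3 - 3*x + 1/3) + 36)/144.
Check: d/dx[(9*x**4 + 120*x**3 + 364*x**2 - 240*x + 72*cos(4*x**3 - 3*x + 1/3) + 36)/144] = x**3/4 - 6*x**2*sin(4*x**3 - 3*x + 1/3) + 5*x**2/2 + 91*x/18 + 3*sin(4*x**3 - 3*x + 1/3)/2 - 5/3 = G'(x).

G(x) = (9*x**4 + 120*x**3 + 364*x**2 - 240*x + 72*cos(4*x**3 - 3*x + 1/3) + 36)/144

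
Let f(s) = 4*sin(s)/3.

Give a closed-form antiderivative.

An antiderivative is F(s) = -4*cos(s)/3.

A first test for any F(s): its s-derivative must equal f(s) identically.
Check: d/ds[-4*cos(s)/3] = 4*sin(s)/3 = f(s).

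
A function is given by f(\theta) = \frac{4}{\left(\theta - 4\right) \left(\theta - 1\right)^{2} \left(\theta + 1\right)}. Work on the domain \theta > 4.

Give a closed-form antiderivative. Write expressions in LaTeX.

Factor the denominator (\left(\theta - 4\right) \left(\theta - 1\right)^{2} \left(\theta + 1\right)) and decompose: f = - \frac{1}{5 \left(\theta + 1\right)} + \frac{1}{9 \left(\theta - 1\right)} - \frac{2}{3 \left(\theta - 1\right)^{2}} + \frac{4}{45 \left(\theta - 4\right)}; each piece integrates to a log, atan, or power term.
Check: d/d\theta[\frac{4 \log{\left(\theta - 4 \right)}}{45} + \frac{\log{\left(\theta - 1 \right)}}{9} - \frac{\log{\left(\theta + 1 \right)}}{5} + \frac{4}{6 \theta - 6}] = \frac{4}{\theta^{4} - 5 \theta^{3} + 3 \theta^{2} + 5 \theta - 4}, which equals f(\theta).

An antiderivative is F(\theta) = \frac{4 \log{\left(\theta - 4 \right)}}{45} + \frac{\log{\left(\theta - 1 \right)}}{9} - \frac{\log{\left(\theta + 1 \right)}}{5} + \frac{4}{6 \theta - 6}.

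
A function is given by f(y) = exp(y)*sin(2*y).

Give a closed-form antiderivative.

For F(y) to be correct the identity F'(y) - f(y) = 0 must hold.
Check: d/dy[exp(y)*sin(2*y)/5 - 2*exp(y)*cos(2*y)/5] = exp(y)*sin(2*y) = f(y).

An antiderivative is F(y) = exp(y)*sin(2*y)/5 - 2*exp(y)*cos(2*y)/5.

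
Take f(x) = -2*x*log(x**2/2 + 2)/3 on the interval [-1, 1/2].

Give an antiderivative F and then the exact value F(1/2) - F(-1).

Antiderivative: F(x) = -x**2*log(x**2/2 + 2)/3 + x**2/3 - 4*log(x**2 + 4)/3; value = -4*log(17/4)/3 - 1/4 - log(17/8)/12 + log(5/2)/3 + 4*log(5)/3

An antiderivative F(x) passes only if d/dx[F] lands on f(x) exactly.
F(x) = -x**2*log(x**2/2 + 2)/3 + x**2/3 - 4*log(x**2 + 4)/3 is an antiderivative of f.
Check: d/dx[-x**2*log(x**2/2 + 2)/3 + x**2/3 - 4*log(x**2 + 4)/3] = -2*x*log(x**2/2 + 2)/3 = f(x).
F(1/2) = -4*log(17/4)/3 - log(17/8)/12 + 1/12; F(-1) = -4*log(5)/3 - log(5/2)/3 + 1/3.
Integral = F(1/2) - F(-1) = -4*log(17/4)/3 - 1/4 - log(17/8)/12 + log(5/2)/3 + 4*log(5)/3.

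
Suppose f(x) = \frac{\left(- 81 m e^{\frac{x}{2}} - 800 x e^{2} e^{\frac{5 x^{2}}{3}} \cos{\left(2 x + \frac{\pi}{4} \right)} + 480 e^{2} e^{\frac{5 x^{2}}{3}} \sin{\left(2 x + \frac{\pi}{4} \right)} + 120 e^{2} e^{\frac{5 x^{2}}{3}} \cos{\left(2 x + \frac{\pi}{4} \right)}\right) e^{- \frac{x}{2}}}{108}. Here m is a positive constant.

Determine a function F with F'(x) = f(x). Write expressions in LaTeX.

Differentiate the proposed F(x) back; it has to land on f(x) exactly.
Check: d/dx[- \frac{3 m x}{4} - \frac{20 e^{2} e^{- \frac{x}{2}} e^{\frac{5 x^{2}}{3}} \cos{\left(2 x + \frac{\pi}{4} \right)}}{9}] = \frac{\left(- 81 m e^{\frac{x}{2}} - 800 x e^{2} e^{\frac{5 x^{2}}{3}} \cos{\left(2 x + \frac{\pi}{4} \right)} + 480 e^{2} e^{\frac{5 x^{2}}{3}} \sin{\left(2 x + \frac{\pi}{4} \right)} + 120 e^{2} e^{\frac{5 x^{2}}{3}} \cos{\left(2 x + \frac{\pi}{4} \right)}\right) e^{- \frac{x}{2}}}{108} = f(x).

An antiderivative is F(x) = - \frac{3 m x}{4} - \frac{20 e^{2} e^{- \frac{x}{2}} e^{\frac{5 x^{2}}{3}} \cos{\left(2 x + \frac{\pi}{4} \right)}}{9}.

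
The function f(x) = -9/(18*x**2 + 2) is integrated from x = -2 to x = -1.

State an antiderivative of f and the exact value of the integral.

Since d/dx undoes antidifferentiation here, F'(x) = f(x) is required of F(x).
F(x) = -3*atan(3*x)/2 is an antiderivative of f.
Check: d/dx[-3*atan(3*x)/2] = -9/(18*x**2 + 2) = f(x).
F(-1) = 3*atan(3)/2; F(-2) = 3*atan(6)/2.
Integral = F(-1) - F(-2) = -3*atan(6)/2 + 3*atan(3)/2.

Antiderivative: F(x) = -3*atan(3*x)/2; value = -3*atan(6)/2 + 3*atan(3)/2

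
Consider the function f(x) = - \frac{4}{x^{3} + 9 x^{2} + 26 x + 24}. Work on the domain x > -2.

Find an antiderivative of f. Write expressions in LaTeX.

An antiderivative is F(x) = 4 \log{\left(x + 3 \right)} - 2 \log{\left(x^{2} + 6 x + 8 \right)}.

The denominator factors as \left(x + 2\right) \left(x + 3\right) \left(x + 4\right); partial fractions split f into directly integrable pieces: - \frac{2}{x + 4} + \frac{4}{x + 3} - \frac{2}{x + 2}.
Check: d/dx[4 \log{\left(x + 3 \right)} - 2 \log{\left(x^{2} + 6 x + 8 \right)}] = - \frac{4}{x^{3} + 9 x^{2} + 26 x + 24} = f(x).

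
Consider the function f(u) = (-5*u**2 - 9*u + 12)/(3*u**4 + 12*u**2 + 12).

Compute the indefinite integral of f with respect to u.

Since d/du undoes antidifferentiation here, F'(u) = f(u) is required of F(u).
Check: d/du[(sqrt(2)*u**2*atan(sqrt(2)*u/2) + 22*u + 2*sqrt(2)*atan(sqrt(2)*u/2) + 18)/(12*(u**2 + 2))] = (-5*u**2 - 9*u + 12)/(3*u**4 + 12*u**2 + 12) = f(u).

F(u) = (sqrt(2)*u**2*atan(sqrt(2)*u/2) + 22*u + 2*sqrt(2)*atan(sqrt(2)*u/2) + 18)/(12*(u**2 + 2)) + C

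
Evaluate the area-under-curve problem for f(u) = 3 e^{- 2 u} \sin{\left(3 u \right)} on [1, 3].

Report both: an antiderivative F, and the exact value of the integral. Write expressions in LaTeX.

Antiderivative: F(u) = \frac{3 \left(- 2 \sin{\left(3 u \right)} - 3 \cos{\left(3 u \right)}\right) e^{- 2 u}}{13}; value = \frac{9 \cos{\left(3 \right)}}{13 e^{2}} - \frac{6 \sin{\left(9 \right)}}{13 e^{6}} - \frac{9 \cos{\left(9 \right)}}{13 e^{6}} + \frac{6 \sin{\left(3 \right)}}{13 e^{2}}

Differentiate the proposed F(u) back; it has to land on f(u) exactly.
F(u) = \frac{3 \left(- 2 \sin{\left(3 u \right)} - 3 \cos{\left(3 u \right)}\right) e^{- 2 u}}{13} is an antiderivative of f.
Check: d/du[\frac{3 \left(- 2 \sin{\left(3 u \right)} - 3 \cos{\left(3 u \right)}\right) e^{- 2 u}}{13}] = 3 e^{- 2 u} \sin{\left(3 u \right)} = f(u).
F(3) = - \frac{6 \sin{\left(9 \right)}}{13 e^{6}} - \frac{9 \cos{\left(9 \right)}}{13 e^{6}}; F(1) = - \frac{6 \sin{\left(3 \right)}}{13 e^{2}} - \frac{9 \cos{\left(3 \right)}}{13 e^{2}}.
Integral = F(3) - F(1) = \frac{9 \cos{\left(3 \right)}}{13 e^{2}} - \frac{6 \sin{\left(9 \right)}}{13 e^{6}} - \frac{9 \cos{\left(9 \right)}}{13 e^{6}} + \frac{6 \sin{\left(3 \right)}}{13 e^{2}}.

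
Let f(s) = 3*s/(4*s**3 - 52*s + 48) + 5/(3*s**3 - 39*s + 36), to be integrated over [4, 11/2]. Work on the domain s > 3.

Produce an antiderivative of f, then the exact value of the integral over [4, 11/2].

Factor the denominator (12*(s - 3)*(s - 1)*(s + 4)) and decompose: f = -4/(105*(s + 4)) - 29/(120*(s - 1)) + 47/(168*(s - 3)); each piece integrates to a log, atan, or power term.
F(s) = 47*log(s - 3)/168 - 29*log(s - 1)/120 - 4*log(s + 4)/105 is an antiderivative of f.
Check: d/ds[47*log(s - 3)/168 - 29*log(s - 1)/120 - 4*log(s + 4)/105] = (9*s + 20)/(12*s**3 - 156*s + 144), which equals f(s).
F(11/2) = -29*log(9/2)/120 - 4*log(19/2)/105 + 47*log(5/2)/168; F(4) = -29*log(3)/120 - 4*log(8)/105.
Integral = F(11/2) - F(4) = -29*log(9/2)/120 - 4*log(19/2)/105 + 4*log(8)/105 + 47*log(5/2)/168 + 29*log(3)/120.

Antiderivative: F(s) = 47*log(s - 3)/168 - 29*log(s - 1)/120 - 4*log(s + 4)/105; value = -29*log(9/2)/120 - 4*log(19/2)/105 + 4*log(8)/105 + 47*log(5/2)/168 + 29*log(3)/120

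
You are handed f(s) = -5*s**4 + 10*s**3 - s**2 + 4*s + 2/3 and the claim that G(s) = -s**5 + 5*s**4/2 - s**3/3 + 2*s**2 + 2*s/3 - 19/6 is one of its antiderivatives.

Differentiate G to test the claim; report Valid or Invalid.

d/ds[G] = -5*s**4 + 10*s**3 - s**2 + 4*s + 2/3
This equals f(s) exactly, so the claim holds.

Valid. The derivative of G reproduces f.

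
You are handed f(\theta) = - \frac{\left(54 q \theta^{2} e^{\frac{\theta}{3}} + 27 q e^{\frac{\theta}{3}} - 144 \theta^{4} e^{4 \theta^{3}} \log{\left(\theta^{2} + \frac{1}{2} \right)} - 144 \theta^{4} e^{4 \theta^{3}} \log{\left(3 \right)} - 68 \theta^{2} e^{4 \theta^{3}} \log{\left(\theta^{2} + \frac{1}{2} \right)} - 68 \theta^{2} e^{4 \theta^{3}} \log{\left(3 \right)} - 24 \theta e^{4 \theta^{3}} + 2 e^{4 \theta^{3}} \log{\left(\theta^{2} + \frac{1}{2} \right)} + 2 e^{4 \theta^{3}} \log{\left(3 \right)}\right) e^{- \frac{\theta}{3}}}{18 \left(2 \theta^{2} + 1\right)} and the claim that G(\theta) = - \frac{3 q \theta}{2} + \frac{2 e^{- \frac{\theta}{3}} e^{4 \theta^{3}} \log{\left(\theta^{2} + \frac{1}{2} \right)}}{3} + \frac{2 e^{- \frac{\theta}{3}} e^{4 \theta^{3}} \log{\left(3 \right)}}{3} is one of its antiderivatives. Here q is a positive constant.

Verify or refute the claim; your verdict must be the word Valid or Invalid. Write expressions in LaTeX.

d/d\theta[G] = \frac{- 54 q \theta^{2} e^{\frac{\theta}{3}} - 27 q e^{\frac{\theta}{3}} + 288 \theta^{4} e^{4 \theta^{3}} \log{\left(\theta^{2} + \frac{1}{2} \right)} + 288 \theta^{4} e^{4 \theta^{3}} \log{\left(3 \right)} + 136 \theta^{2} e^{4 \theta^{3}} \log{\left(\theta^{2} + \frac{1}{2} \right)} + 136 \theta^{2} e^{4 \theta^{3}} \log{\left(3 \right)} + 48 \theta e^{4 \theta^{3}} - 4 e^{4 \theta^{3}} \log{\left(\theta^{2} + \frac{1}{2} \right)} - 4 e^{4 \theta^{3}} \log{\left(3 \right)}}{36 \theta^{2} e^{\frac{\theta}{3}} + 18 e^{\frac{\theta}{3}}}
d/d\theta[G] - f(\theta) = \frac{72 \theta^{4} e^{4 \theta^{3}} \log{\left(\theta^{2} + \frac{1}{2} \right)} + 72 \theta^{4} e^{4 \theta^{3}} \log{\left(3 \right)} + 34 \theta^{2} e^{4 \theta^{3}} \log{\left(\theta^{2} + \frac{1}{2} \right)} + 34 \theta^{2} e^{4 \theta^{3}} \log{\left(3 \right)} + 12 \theta e^{4 \theta^{3}} - e^{4 \theta^{3}} \log{\left(\theta^{2} + \frac{1}{2} \right)} - e^{4 \theta^{3}} \log{\left(3 \right)}}{18 \theta^{2} e^{\frac{\theta}{3}} + 9 e^{\frac{\theta}{3}}} != 0.

Invalid: d/d\theta[G] - f = \frac{72 \theta^{4} e^{4 \theta^{3}} \log{\left(\theta^{2} + \frac{1}{2} \right)} + 72 \theta^{4} e^{4 \theta^{3}} \log{\left(3 \right)} + 34 \theta^{2} e^{4 \theta^{3}} \log{\left(\theta^{2} + \frac{1}{2} \right)} + 34 \theta^{2} e^{4 \theta^{3}} \log{\left(3 \right)} + 12 \theta e^{4 \theta^{3}} - e^{4 \theta^{3}} \log{\left(\theta^{2} + \frac{1}{2} \right)} - e^{4 \theta^{3}} \log{\left(3 \right)}}{18 \theta^{2} e^{\frac{\theta}{3}} + 9 e^{\frac{\theta}{3}}}, which is not 0.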